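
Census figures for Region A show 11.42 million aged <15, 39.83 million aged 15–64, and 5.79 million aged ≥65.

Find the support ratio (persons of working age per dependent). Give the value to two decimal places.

Support ratio = 39.83 / (11.42 + 5.79) = 39.83 / 17.21 = 2.31

Support ratio: 2.31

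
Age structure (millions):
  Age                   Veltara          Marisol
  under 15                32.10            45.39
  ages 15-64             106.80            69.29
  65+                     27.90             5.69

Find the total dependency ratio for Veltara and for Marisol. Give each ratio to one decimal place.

Veltara: 56.2
Marisol: 73.7

Veltara: (32.10 + 27.90) / 106.80 × 100 = 60.00 / 106.80 × 100 = 56.2
Marisol: (45.39 + 5.69) / 69.29 × 100 = 51.08 / 69.29 × 100 = 73.7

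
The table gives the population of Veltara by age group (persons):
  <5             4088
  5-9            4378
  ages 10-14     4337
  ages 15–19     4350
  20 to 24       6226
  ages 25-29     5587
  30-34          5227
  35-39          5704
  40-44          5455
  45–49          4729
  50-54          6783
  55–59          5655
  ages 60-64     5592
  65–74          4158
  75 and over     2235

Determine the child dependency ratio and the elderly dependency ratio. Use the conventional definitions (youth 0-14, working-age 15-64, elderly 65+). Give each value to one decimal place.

0–14: 4088 + 4378 + 4337 = 12803
15–64: 4350 + 6226 + 5587 + 5227 + 5704 + 5455 + 4729 + 6783 + 5655 + 5592 = 55308
65+: 4158 + 2235 = 6393
Youth dependency ratio = 12803 / 55308 × 100 = 23.1
Old-age dependency ratio = 6393 / 55308 × 100 = 11.6

Youth dependency ratio: 23.1
Old-age dependency ratio: 11.6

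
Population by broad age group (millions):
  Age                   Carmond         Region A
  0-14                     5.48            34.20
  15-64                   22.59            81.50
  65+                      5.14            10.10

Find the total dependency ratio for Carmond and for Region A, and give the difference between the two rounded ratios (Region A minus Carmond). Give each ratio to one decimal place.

Carmond: 47.0
Region A: 54.4
Difference: +7.4

Carmond: (5.48 + 5.14) / 22.59 × 100 = 10.62 / 22.59 × 100 = 47.0
Region A: (34.20 + 10.10) / 81.50 × 100 = 44.30 / 81.50 × 100 = 54.4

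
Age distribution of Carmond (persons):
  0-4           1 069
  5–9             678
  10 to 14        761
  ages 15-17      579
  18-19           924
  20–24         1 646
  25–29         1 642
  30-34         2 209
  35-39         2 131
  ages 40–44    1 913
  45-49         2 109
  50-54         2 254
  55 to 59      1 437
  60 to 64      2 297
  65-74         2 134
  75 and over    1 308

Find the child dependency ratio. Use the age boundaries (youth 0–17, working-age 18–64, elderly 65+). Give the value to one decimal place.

Youth dependency ratio: 16.6

0–17: 1 069 + 678 + 761 + 579 = 3 087
18–64: 924 + 1 646 + 1 642 + 2 209 + 2 131 + 1 913 + 2 109 + 2 254 + 1 437 + 2 297 = 18 562
65+: 2 134 + 1 308 = 3 442
Youth dependency ratio = 3 087 / 18 562 × 100 = 16.6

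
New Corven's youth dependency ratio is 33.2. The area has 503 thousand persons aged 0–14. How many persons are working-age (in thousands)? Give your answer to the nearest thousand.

Working-age: 1515

Youth dependency ratio = youth / working-age × 100
33.2 = 503 / W × 100
⇒ 1515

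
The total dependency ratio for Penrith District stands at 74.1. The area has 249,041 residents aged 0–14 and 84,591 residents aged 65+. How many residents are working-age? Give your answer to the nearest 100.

Working-age: 450,200

Total dependency ratio = (youth + elderly) / working-age × 100
74.1 = (249,041 + 84,591) / W × 100
⇒ 450,200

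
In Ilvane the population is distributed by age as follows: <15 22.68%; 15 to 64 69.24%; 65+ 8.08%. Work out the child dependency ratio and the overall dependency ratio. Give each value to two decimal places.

Youth dependency ratio = 22.68 / 69.24 × 100 = 32.76
Total dependency ratio = (22.68 + 8.08) / 69.24 × 100 = 30.76 / 69.24 × 100 = 44.43

Youth dependency ratio: 32.76
Total dependency ratio: 44.43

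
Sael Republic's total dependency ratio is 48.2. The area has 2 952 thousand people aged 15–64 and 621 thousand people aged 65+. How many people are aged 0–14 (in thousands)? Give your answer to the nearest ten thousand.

Total dependency ratio = (youth + elderly) / working-age × 100
48.2 = (Y + 621) / 2 952 × 100
⇒ 800

Aged 0–14: 800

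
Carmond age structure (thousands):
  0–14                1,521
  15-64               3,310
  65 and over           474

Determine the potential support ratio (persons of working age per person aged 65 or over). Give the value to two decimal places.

Potential support ratio = 3,310 / 474 = 6.98

Potential support ratio: 6.98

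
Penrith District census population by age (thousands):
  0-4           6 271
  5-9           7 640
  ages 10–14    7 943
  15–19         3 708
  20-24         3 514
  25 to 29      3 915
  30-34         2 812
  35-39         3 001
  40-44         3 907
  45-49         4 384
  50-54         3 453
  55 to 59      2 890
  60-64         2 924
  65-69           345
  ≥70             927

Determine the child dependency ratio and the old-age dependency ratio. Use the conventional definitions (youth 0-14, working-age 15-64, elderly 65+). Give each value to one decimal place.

Youth dependency ratio: 63.3
Old-age dependency ratio: 3.7

0–14: 6 271 + 7 640 + 7 943 = 21 854
15–64: 3 708 + 3 514 + 3 915 + 2 812 + 3 001 + 3 907 + 4 384 + 3 453 + 2 890 + 2 924 = 34 508
65+: 345 + 927 = 1 272
Youth dependency ratio = 21 854 / 34 508 × 100 = 63.3
Old-age dependency ratio = 1 272 / 34 508 × 100 = 3.7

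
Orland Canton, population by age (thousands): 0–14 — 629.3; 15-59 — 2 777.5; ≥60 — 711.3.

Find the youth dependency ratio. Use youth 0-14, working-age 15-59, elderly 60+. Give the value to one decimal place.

Youth dependency ratio: 22.7

Youth dependency ratio = 629.3 / 2 777.5 × 100 = 22.7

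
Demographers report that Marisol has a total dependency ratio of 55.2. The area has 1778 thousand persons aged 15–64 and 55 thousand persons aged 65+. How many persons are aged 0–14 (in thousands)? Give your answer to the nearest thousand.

Total dependency ratio = (youth + elderly) / working-age × 100
55.2 = (Y + 55) / 1778 × 100
⇒ 926

Aged 0–14: 926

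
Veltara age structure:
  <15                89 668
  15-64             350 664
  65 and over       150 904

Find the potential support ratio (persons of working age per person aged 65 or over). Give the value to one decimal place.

Potential support ratio: 2.3

Potential support ratio = 350 664 / 150 904 = 2.3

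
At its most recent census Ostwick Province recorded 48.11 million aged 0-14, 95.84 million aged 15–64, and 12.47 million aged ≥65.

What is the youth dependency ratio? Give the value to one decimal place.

Youth dependency ratio: 50.2

Youth dependency ratio = 48.11 / 95.84 × 100 = 50.2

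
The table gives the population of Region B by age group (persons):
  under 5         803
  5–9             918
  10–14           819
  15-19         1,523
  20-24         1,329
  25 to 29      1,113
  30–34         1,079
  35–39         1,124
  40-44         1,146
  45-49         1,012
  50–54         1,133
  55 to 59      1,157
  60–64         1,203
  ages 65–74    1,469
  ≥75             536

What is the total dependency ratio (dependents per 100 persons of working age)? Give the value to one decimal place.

Total dependency ratio: 38.5

0–14: 803 + 918 + 819 = 2,540
15–64: 1,523 + 1,329 + 1,113 + 1,079 + 1,124 + 1,146 + 1,012 + 1,133 + 1,157 + 1,203 = 11,819
65+: 1,469 + 536 = 2,005
Total dependency ratio = (2,540 + 2,005) / 11,819 × 100 = 4,545 / 11,819 × 100 = 38.5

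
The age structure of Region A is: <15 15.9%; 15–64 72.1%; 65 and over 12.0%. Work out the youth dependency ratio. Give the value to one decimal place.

Youth dependency ratio: 22.1

Youth dependency ratio = 15.9 / 72.1 × 100 = 22.1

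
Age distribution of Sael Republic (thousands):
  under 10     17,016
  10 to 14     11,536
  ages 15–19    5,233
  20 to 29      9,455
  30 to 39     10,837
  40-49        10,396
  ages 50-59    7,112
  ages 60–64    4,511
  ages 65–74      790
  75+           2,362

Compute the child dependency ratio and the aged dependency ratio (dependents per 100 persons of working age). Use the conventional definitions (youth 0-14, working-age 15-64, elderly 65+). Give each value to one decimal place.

Youth dependency ratio: 60.1
Old-age dependency ratio: 6.6

0–14: 17,016 + 11,536 = 28,552
15–64: 5,233 + 9,455 + 10,837 + 10,396 + 7,112 + 4,511 = 47,544
65+: 790 + 2,362 = 3,152
Youth dependency ratio = 28,552 / 47,544 × 100 = 60.1
Old-age dependency ratio = 3,152 / 47,544 × 100 = 6.6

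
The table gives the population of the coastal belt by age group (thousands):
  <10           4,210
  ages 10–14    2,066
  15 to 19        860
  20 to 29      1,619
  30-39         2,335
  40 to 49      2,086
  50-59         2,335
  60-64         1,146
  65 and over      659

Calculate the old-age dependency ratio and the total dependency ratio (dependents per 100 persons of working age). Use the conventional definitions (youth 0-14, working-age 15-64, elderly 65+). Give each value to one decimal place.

0–14: 4,210 + 2,066 = 6,276
15–64: 860 + 1,619 + 2,335 + 2,086 + 2,335 + 1,146 = 10,381
65+: 659
Old-age dependency ratio = 659 / 10,381 × 100 = 6.3
Total dependency ratio = (6,276 + 659) / 10,381 × 100 = 6,935 / 10,381 × 100 = 66.8

Old-age dependency ratio: 6.3
Total dependency ratio: 66.8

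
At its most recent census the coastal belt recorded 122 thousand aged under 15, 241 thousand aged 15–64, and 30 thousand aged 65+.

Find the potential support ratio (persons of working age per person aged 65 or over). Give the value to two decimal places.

Potential support ratio: 8.03

Potential support ratio = 241 / 30 = 8.03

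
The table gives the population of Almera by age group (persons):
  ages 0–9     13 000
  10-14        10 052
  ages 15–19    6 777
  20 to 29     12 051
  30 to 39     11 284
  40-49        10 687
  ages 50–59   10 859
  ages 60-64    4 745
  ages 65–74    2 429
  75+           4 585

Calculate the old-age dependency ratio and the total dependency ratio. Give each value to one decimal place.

0–14: 13 000 + 10 052 = 23 052
15–64: 6 777 + 12 051 + 11 284 + 10 687 + 10 859 + 4 745 = 56 403
65+: 2 429 + 4 585 = 7 014
Old-age dependency ratio = 7 014 / 56 403 × 100 = 12.4
Total dependency ratio = (23 052 + 7 014) / 56 403 × 100 = 30 066 / 56 403 × 100 = 53.3

Old-age dependency ratio: 12.4
Total dependency ratio: 53.3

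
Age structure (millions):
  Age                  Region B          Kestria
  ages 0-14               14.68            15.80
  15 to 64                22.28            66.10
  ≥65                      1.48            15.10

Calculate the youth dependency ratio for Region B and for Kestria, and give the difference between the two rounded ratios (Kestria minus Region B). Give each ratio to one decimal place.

Region B: 65.9
Kestria: 23.9
Difference: -42.0

Region B: 14.68 / 22.28 × 100 = 65.9
Kestria: 15.80 / 66.10 × 100 = 23.9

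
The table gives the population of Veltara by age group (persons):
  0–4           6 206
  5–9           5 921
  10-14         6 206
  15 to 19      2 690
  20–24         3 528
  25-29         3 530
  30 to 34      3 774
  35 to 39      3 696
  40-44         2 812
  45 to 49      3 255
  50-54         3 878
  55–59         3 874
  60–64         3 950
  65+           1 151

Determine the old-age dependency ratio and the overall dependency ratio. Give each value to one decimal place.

Old-age dependency ratio: 3.3
Total dependency ratio: 55.7

0–14: 6 206 + 5 921 + 6 206 = 18 333
15–64: 2 690 + 3 528 + 3 530 + 3 774 + 3 696 + 2 812 + 3 255 + 3 878 + 3 874 + 3 950 = 34 987
65+: 1 151
Old-age dependency ratio = 1 151 / 34 987 × 100 = 3.3
Total dependency ratio = (18 333 + 1 151) / 34 987 × 100 = 19 484 / 34 987 × 100 = 55.7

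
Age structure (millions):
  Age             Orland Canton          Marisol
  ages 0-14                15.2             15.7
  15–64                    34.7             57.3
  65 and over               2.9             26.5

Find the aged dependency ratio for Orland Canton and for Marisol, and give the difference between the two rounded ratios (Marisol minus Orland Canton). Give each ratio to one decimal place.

Orland Canton: 8.4
Marisol: 46.2
Difference: +37.8

Orland Canton: 2.9 / 34.7 × 100 = 8.4
Marisol: 26.5 / 57.3 × 100 = 46.2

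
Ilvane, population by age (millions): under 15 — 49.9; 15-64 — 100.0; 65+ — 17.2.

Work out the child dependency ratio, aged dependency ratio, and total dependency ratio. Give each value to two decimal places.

Youth dependency ratio: 49.90
Old-age dependency ratio: 17.20
Total dependency ratio: 67.10

Youth dependency ratio = 49.9 / 100.0 × 100 = 49.90
Old-age dependency ratio = 17.2 / 100.0 × 100 = 17.20
Total dependency ratio = (49.9 + 17.2) / 100.0 × 100 = 67.1 / 100.0 × 100 = 67.10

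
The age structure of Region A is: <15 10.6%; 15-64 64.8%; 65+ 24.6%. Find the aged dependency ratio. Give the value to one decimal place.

Old-age dependency ratio = 24.6 / 64.8 × 100 = 38.0

Old-age dependency ratio: 38.0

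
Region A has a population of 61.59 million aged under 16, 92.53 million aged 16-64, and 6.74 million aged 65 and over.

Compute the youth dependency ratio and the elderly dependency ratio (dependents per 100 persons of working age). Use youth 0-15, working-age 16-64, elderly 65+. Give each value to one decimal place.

Youth dependency ratio = 61.59 / 92.53 × 100 = 66.6
Old-age dependency ratio = 6.74 / 92.53 × 100 = 7.3

Youth dependency ratio: 66.6
Old-age dependency ratio: 7.3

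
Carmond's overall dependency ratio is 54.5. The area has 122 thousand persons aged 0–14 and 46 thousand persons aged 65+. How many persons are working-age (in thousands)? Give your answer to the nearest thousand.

Total dependency ratio = (youth + elderly) / working-age × 100
54.5 = (122 + 46) / W × 100
⇒ 308

Working-age: 308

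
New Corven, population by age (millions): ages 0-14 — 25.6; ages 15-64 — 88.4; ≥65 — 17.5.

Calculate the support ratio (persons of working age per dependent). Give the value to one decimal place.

Support ratio = 88.4 / (25.6 + 17.5) = 88.4 / 43.1 = 2.1

Support ratio: 2.1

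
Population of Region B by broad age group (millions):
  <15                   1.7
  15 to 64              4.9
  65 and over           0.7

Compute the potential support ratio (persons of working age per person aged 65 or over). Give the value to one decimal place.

Potential support ratio = 4.9 / 0.7 = 7.0

Potential support ratio: 7.0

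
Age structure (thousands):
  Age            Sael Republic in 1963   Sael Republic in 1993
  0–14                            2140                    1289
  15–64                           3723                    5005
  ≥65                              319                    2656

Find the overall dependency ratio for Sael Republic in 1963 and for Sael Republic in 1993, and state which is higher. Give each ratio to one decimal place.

Sael Republic in 1963: (2140 + 319) / 3723 × 100 = 2459 / 3723 × 100 = 66.0
Sael Republic in 1993: (1289 + 2656) / 5005 × 100 = 3945 / 5005 × 100 = 78.8

Sael Republic in 1963: 66.0
Sael Republic in 1993: 78.8
Higher: Sael Republic in 1993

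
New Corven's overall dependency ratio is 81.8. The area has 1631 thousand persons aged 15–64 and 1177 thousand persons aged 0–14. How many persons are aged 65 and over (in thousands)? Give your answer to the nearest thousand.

Total dependency ratio = (youth + elderly) / working-age × 100
81.8 = (1177 + E) / 1631 × 100
⇒ 157

Aged 65 and over: 157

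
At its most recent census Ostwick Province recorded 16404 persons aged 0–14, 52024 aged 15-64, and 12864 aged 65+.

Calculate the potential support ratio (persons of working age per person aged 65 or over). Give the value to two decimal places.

Potential support ratio: 4.04

Potential support ratio = 52024 / 12864 = 4.04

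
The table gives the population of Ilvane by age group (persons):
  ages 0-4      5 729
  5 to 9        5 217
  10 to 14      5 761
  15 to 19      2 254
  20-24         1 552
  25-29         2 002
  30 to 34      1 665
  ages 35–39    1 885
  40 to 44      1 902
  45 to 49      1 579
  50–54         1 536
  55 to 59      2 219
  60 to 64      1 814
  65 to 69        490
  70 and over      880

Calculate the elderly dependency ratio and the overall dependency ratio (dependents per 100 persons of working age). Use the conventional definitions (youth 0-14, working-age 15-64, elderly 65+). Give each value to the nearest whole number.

Old-age dependency ratio: 7
Total dependency ratio: 98

0–14: 5 729 + 5 217 + 5 761 = 16 707
15–64: 2 254 + 1 552 + 2 002 + 1 665 + 1 885 + 1 902 + 1 579 + 1 536 + 2 219 + 1 814 = 18 408
65+: 490 + 880 = 1 370
Old-age dependency ratio = 1 370 / 18 408 × 100 = 7
Total dependency ratio = (16 707 + 1 370) / 18 408 × 100 = 18 077 / 18 408 × 100 = 98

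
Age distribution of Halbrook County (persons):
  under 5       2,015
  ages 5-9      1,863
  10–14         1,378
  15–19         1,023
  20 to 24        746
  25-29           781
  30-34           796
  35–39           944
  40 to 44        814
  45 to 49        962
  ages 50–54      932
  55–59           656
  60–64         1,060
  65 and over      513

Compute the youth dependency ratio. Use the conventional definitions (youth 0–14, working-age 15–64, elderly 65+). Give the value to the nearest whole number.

Youth dependency ratio: 60

0–14: 2,015 + 1,863 + 1,378 = 5,256
15–64: 1,023 + 746 + 781 + 796 + 944 + 814 + 962 + 932 + 656 + 1,060 = 8,714
65+: 513
Youth dependency ratio = 5,256 / 8,714 × 100 = 60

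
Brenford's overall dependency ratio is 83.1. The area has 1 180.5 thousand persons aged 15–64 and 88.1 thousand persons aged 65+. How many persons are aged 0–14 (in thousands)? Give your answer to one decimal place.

Aged 0–14: 892.9

Total dependency ratio = (youth + elderly) / working-age × 100
83.1 = (Y + 88.1) / 1 180.5 × 100
⇒ 892.9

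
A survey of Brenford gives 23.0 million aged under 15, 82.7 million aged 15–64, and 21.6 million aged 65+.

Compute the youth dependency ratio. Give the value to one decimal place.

Youth dependency ratio = 23.0 / 82.7 × 100 = 27.8

Youth dependency ratio: 27.8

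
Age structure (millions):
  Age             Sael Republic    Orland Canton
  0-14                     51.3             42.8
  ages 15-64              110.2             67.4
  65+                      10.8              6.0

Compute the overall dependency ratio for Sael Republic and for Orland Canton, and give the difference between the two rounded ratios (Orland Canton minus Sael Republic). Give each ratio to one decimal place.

Sael Republic: 56.4
Orland Canton: 72.4
Difference: +16.0

Sael Republic: (51.3 + 10.8) / 110.2 × 100 = 62.1 / 110.2 × 100 = 56.4
Orland Canton: (42.8 + 6.0) / 67.4 × 100 = 48.8 / 67.4 × 100 = 72.4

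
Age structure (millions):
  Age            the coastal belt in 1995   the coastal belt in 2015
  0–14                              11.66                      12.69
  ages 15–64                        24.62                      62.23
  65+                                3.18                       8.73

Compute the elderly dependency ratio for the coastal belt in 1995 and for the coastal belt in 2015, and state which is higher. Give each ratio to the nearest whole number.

the coastal belt in 1995: 13
the coastal belt in 2015: 14
Higher: the coastal belt in 2015

the coastal belt in 1995: 3.18 / 24.62 × 100 = 13
the coastal belt in 2015: 8.73 / 62.23 × 100 = 14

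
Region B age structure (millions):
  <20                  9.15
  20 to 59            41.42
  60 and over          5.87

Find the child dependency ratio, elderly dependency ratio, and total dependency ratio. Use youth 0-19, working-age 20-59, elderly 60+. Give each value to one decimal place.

Youth dependency ratio = 9.15 / 41.42 × 100 = 22.1
Old-age dependency ratio = 5.87 / 41.42 × 100 = 14.2
Total dependency ratio = (9.15 + 5.87) / 41.42 × 100 = 15.02 / 41.42 × 100 = 36.3

Youth dependency ratio: 22.1
Old-age dependency ratio: 14.2
Total dependency ratio: 36.3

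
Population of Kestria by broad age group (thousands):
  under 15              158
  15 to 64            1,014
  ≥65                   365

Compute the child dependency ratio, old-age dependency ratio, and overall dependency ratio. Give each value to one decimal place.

Youth dependency ratio = 158 / 1,014 × 100 = 15.6
Old-age dependency ratio = 365 / 1,014 × 100 = 36.0
Total dependency ratio = (158 + 365) / 1,014 × 100 = 523 / 1,014 × 100 = 51.6

Youth dependency ratio: 15.6
Old-age dependency ratio: 36.0
Total dependency ratio: 51.6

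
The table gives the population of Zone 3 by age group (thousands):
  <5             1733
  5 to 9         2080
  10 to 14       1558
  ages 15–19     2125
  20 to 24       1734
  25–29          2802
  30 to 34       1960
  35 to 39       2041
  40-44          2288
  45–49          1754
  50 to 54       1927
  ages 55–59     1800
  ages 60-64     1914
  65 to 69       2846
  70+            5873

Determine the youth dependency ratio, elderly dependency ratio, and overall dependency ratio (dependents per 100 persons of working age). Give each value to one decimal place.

0–14: 1733 + 2080 + 1558 = 5371
15–64: 2125 + 1734 + 2802 + 1960 + 2041 + 2288 + 1754 + 1927 + 1800 + 1914 = 20345
65+: 2846 + 5873 = 8719
Youth dependency ratio = 5371 / 20345 × 100 = 26.4
Old-age dependency ratio = 8719 / 20345 × 100 = 42.9
Total dependency ratio = (5371 + 8719) / 20345 × 100 = 14090 / 20345 × 100 = 69.3

Youth dependency ratio: 26.4
Old-age dependency ratio: 42.9
Total dependency ratio: 69.3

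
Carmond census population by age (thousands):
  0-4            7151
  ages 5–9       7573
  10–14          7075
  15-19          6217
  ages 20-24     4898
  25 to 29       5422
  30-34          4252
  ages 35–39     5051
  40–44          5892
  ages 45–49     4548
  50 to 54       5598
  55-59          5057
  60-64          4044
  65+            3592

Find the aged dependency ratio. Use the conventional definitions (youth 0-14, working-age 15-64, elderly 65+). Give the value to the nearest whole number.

0–14: 7151 + 7573 + 7075 = 21799
15–64: 6217 + 4898 + 5422 + 4252 + 5051 + 5892 + 4548 + 5598 + 5057 + 4044 = 50979
65+: 3592
Old-age dependency ratio = 3592 / 50979 × 100 = 7

Old-age dependency ratio: 7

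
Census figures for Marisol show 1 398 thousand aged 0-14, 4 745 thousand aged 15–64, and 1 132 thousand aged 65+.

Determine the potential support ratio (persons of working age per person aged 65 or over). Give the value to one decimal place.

Potential support ratio = 4 745 / 1 132 = 4.2

Potential support ratio: 4.2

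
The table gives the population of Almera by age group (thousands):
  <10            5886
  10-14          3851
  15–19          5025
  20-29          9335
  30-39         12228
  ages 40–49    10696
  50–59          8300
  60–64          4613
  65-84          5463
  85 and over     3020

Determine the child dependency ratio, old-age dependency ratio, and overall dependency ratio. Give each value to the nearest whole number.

0–14: 5886 + 3851 = 9737
15–64: 5025 + 9335 + 12228 + 10696 + 8300 + 4613 = 50197
65+: 5463 + 3020 = 8483
Youth dependency ratio = 9737 / 50197 × 100 = 19
Old-age dependency ratio = 8483 / 50197 × 100 = 17
Total dependency ratio = (9737 + 8483) / 50197 × 100 = 18220 / 50197 × 100 = 36

Youth dependency ratio: 19
Old-age dependency ratio: 17
Total dependency ratio: 36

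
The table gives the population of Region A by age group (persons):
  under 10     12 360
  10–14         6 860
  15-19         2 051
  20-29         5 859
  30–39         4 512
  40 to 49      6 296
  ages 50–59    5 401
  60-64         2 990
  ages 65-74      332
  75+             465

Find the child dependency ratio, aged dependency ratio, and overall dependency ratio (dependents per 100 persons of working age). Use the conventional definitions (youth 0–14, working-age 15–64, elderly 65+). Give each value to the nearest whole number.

0–14: 12 360 + 6 860 = 19 220
15–64: 2 051 + 5 859 + 4 512 + 6 296 + 5 401 + 2 990 = 27 109
65+: 332 + 465 = 797
Youth dependency ratio = 19 220 / 27 109 × 100 = 71
Old-age dependency ratio = 797 / 27 109 × 100 = 3
Total dependency ratio = (19 220 + 797) / 27 109 × 100 = 20 017 / 27 109 × 100 = 74

Youth dependency ratio: 71
Old-age dependency ratio: 3
Total dependency ratio: 74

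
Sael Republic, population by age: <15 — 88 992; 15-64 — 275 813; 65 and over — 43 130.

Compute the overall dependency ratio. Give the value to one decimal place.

Total dependency ratio = (88 992 + 43 130) / 275 813 × 100 = 132 122 / 275 813 × 100 = 47.9

Total dependency ratio: 47.9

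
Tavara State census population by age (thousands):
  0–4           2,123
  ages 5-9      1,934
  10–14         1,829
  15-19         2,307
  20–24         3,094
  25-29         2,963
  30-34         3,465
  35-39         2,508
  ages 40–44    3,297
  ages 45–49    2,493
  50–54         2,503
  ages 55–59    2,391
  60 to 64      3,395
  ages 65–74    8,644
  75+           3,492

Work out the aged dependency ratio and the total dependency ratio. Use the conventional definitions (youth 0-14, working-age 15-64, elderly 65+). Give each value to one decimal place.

0–14: 2,123 + 1,934 + 1,829 = 5,886
15–64: 2,307 + 3,094 + 2,963 + 3,465 + 2,508 + 3,297 + 2,493 + 2,503 + 2,391 + 3,395 = 28,416
65+: 8,644 + 3,492 = 12,136
Old-age dependency ratio = 12,136 / 28,416 × 100 = 42.7
Total dependency ratio = (5,886 + 12,136) / 28,416 × 100 = 18,022 / 28,416 × 100 = 63.4

Old-age dependency ratio: 42.7
Total dependency ratio: 63.4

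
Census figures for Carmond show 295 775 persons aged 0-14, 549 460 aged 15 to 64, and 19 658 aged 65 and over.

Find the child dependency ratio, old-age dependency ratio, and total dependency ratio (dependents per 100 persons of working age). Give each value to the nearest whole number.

Youth dependency ratio: 54
Old-age dependency ratio: 4
Total dependency ratio: 57

Youth dependency ratio = 295 775 / 549 460 × 100 = 54
Old-age dependency ratio = 19 658 / 549 460 × 100 = 4
Total dependency ratio = (295 775 + 19 658) / 549 460 × 100 = 315 433 / 549 460 × 100 = 57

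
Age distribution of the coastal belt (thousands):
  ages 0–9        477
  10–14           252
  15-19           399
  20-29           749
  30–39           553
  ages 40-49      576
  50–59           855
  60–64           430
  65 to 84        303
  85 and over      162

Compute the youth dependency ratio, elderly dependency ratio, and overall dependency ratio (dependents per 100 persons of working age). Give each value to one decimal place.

Youth dependency ratio: 20.5
Old-age dependency ratio: 13.1
Total dependency ratio: 33.5

0–14: 477 + 252 = 729
15–64: 399 + 749 + 553 + 576 + 855 + 430 = 3,562
65+: 303 + 162 = 465
Youth dependency ratio = 729 / 3,562 × 100 = 20.5
Old-age dependency ratio = 465 / 3,562 × 100 = 13.1
Total dependency ratio = (729 + 465) / 3,562 × 100 = 1,194 / 3,562 × 100 = 33.5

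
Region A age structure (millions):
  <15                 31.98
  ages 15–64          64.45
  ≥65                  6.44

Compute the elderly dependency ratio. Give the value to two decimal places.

Old-age dependency ratio = 6.44 / 64.45 × 100 = 9.99

Old-age dependency ratio: 9.99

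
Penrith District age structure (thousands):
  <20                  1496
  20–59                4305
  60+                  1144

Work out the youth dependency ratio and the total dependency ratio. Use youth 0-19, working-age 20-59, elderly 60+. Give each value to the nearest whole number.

Youth dependency ratio = 1496 / 4305 × 100 = 35
Total dependency ratio = (1496 + 1144) / 4305 × 100 = 2640 / 4305 × 100 = 61

Youth dependency ratio: 35
Total dependency ratio: 61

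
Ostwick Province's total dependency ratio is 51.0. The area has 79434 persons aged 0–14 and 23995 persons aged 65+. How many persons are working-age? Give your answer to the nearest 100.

Total dependency ratio = (youth + elderly) / working-age × 100
51.0 = (79434 + 23995) / W × 100
⇒ 202800

Working-age: 202800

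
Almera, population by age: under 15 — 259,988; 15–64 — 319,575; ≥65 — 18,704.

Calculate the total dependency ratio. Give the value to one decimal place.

Total dependency ratio = (259,988 + 18,704) / 319,575 × 100 = 278,692 / 319,575 × 100 = 87.2

Total dependency ratio: 87.2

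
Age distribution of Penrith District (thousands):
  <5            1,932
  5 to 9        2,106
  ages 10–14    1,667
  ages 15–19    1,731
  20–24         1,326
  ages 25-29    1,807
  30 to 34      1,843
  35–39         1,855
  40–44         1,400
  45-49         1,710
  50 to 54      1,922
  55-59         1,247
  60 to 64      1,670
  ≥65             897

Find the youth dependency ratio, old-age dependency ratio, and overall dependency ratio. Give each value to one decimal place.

Youth dependency ratio: 34.6
Old-age dependency ratio: 5.4
Total dependency ratio: 40.0

0–14: 1,932 + 2,106 + 1,667 = 5,705
15–64: 1,731 + 1,326 + 1,807 + 1,843 + 1,855 + 1,400 + 1,710 + 1,922 + 1,247 + 1,670 = 16,511
65+: 897
Youth dependency ratio = 5,705 / 16,511 × 100 = 34.6
Old-age dependency ratio = 897 / 16,511 × 100 = 5.4
Total dependency ratio = (5,705 + 897) / 16,511 × 100 = 6,602 / 16,511 × 100 = 40.0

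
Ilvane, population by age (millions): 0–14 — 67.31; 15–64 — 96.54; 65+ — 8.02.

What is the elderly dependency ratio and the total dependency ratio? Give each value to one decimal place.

Old-age dependency ratio: 8.3
Total dependency ratio: 78.0

Old-age dependency ratio = 8.02 / 96.54 × 100 = 8.3
Total dependency ratio = (67.31 + 8.02) / 96.54 × 100 = 75.33 / 96.54 × 100 = 78.0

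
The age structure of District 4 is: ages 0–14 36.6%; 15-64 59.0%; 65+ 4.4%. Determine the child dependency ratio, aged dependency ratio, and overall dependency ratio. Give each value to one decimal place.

Youth dependency ratio = 36.6 / 59.0 × 100 = 62.0
Old-age dependency ratio = 4.4 / 59.0 × 100 = 7.5
Total dependency ratio = (36.6 + 4.4) / 59.0 × 100 = 41.0 / 59.0 × 100 = 69.5

Youth dependency ratio: 62.0
Old-age dependency ratio: 7.5
Total dependency ratio: 69.5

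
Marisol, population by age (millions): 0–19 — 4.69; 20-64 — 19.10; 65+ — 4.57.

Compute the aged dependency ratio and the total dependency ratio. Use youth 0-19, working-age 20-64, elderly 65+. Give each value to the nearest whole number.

Old-age dependency ratio = 4.57 / 19.10 × 100 = 24
Total dependency ratio = (4.69 + 4.57) / 19.10 × 100 = 9.26 / 19.10 × 100 = 48

Old-age dependency ratio: 24
Total dependency ratio: 48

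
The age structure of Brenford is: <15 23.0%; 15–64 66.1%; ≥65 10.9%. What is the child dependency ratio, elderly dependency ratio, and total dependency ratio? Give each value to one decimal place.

Youth dependency ratio: 34.8
Old-age dependency ratio: 16.5
Total dependency ratio: 51.3

Youth dependency ratio = 23.0 / 66.1 × 100 = 34.8
Old-age dependency ratio = 10.9 / 66.1 × 100 = 16.5
Total dependency ratio = (23.0 + 10.9) / 66.1 × 100 = 33.9 / 66.1 × 100 = 51.3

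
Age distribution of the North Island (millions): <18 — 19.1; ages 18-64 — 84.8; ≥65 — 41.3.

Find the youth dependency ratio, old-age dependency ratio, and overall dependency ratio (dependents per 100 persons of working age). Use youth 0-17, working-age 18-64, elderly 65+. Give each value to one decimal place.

Youth dependency ratio = 19.1 / 84.8 × 100 = 22.5
Old-age dependency ratio = 41.3 / 84.8 × 100 = 48.7
Total dependency ratio = (19.1 + 41.3) / 84.8 × 100 = 60.4 / 84.8 × 100 = 71.2

Youth dependency ratio: 22.5
Old-age dependency ratio: 48.7
Total dependency ratio: 71.2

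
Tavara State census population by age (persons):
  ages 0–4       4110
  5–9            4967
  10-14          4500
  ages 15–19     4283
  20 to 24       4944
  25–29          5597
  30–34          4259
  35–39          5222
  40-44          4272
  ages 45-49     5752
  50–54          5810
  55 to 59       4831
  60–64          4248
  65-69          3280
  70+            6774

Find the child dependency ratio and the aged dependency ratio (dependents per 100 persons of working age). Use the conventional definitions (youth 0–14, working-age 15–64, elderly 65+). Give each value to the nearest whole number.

0–14: 4110 + 4967 + 4500 = 13577
15–64: 4283 + 4944 + 5597 + 4259 + 5222 + 4272 + 5752 + 5810 + 4831 + 4248 = 49218
65+: 3280 + 6774 = 10054
Youth dependency ratio = 13577 / 49218 × 100 = 28
Old-age dependency ratio = 10054 / 49218 × 100 = 20

Youth dependency ratio: 28
Old-age dependency ratio: 20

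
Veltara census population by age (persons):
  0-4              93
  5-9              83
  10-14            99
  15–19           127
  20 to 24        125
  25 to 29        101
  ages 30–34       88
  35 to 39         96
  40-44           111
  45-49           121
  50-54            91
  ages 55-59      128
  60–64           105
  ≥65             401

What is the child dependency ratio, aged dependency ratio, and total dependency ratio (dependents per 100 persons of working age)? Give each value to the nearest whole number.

0–14: 93 + 83 + 99 = 275
15–64: 127 + 125 + 101 + 88 + 96 + 111 + 121 + 91 + 128 + 105 = 1,093
65+: 401
Youth dependency ratio = 275 / 1,093 × 100 = 25
Old-age dependency ratio = 401 / 1,093 × 100 = 37
Total dependency ratio = (275 + 401) / 1,093 × 100 = 676 / 1,093 × 100 = 62

Youth dependency ratio: 25
Old-age dependency ratio: 37
Total dependency ratio: 62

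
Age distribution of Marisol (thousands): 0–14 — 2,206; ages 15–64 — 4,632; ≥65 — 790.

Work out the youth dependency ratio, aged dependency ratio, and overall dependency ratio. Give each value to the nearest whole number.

Youth dependency ratio = 2,206 / 4,632 × 100 = 48
Old-age dependency ratio = 790 / 4,632 × 100 = 17
Total dependency ratio = (2,206 + 790) / 4,632 × 100 = 2,996 / 4,632 × 100 = 65

Youth dependency ratio: 48
Old-age dependency ratio: 17
Total dependency ratio: 65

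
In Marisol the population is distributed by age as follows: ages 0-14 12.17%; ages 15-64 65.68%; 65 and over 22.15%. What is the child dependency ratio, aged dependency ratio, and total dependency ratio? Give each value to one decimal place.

Youth dependency ratio = 12.17 / 65.68 × 100 = 18.5
Old-age dependency ratio = 22.15 / 65.68 × 100 = 33.7
Total dependency ratio = (12.17 + 22.15) / 65.68 × 100 = 34.32 / 65.68 × 100 = 52.3

Youth dependency ratio: 18.5
Old-age dependency ratio: 33.7
Total dependency ratio: 52.3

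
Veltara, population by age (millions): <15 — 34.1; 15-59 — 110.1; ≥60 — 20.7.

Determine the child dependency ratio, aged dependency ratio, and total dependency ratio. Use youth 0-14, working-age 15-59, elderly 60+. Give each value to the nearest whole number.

Youth dependency ratio: 31
Old-age dependency ratio: 19
Total dependency ratio: 50

Youth dependency ratio = 34.1 / 110.1 × 100 = 31
Old-age dependency ratio = 20.7 / 110.1 × 100 = 19
Total dependency ratio = (34.1 + 20.7) / 110.1 × 100 = 54.8 / 110.1 × 100 = 50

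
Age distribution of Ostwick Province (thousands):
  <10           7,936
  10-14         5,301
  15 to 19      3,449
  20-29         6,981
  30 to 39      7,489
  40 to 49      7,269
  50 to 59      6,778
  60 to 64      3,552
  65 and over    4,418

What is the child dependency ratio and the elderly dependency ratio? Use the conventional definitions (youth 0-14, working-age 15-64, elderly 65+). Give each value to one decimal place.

0–14: 7,936 + 5,301 = 13,237
15–64: 3,449 + 6,981 + 7,489 + 7,269 + 6,778 + 3,552 = 35,518
65+: 4,418
Youth dependency ratio = 13,237 / 35,518 × 100 = 37.3
Old-age dependency ratio = 4,418 / 35,518 × 100 = 12.4

Youth dependency ratio: 37.3
Old-age dependency ratio: 12.4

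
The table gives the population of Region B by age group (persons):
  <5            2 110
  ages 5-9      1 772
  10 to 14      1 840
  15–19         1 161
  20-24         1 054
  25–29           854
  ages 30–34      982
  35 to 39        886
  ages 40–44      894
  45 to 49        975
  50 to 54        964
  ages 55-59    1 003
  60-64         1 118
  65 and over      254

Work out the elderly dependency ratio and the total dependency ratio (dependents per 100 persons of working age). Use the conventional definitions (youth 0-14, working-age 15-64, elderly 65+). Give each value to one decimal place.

Old-age dependency ratio: 2.6
Total dependency ratio: 60.4

0–14: 2 110 + 1 772 + 1 840 = 5 722
15–64: 1 161 + 1 054 + 854 + 982 + 886 + 894 + 975 + 964 + 1 003 + 1 118 = 9 891
65+: 254
Old-age dependency ratio = 254 / 9 891 × 100 = 2.6
Total dependency ratio = (5 722 + 254) / 9 891 × 100 = 5 976 / 9 891 × 100 = 60.4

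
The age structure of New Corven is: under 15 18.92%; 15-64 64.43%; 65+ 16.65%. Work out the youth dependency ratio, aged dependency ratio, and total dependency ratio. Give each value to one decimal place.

Youth dependency ratio = 18.92 / 64.43 × 100 = 29.4
Old-age dependency ratio = 16.65 / 64.43 × 100 = 25.8
Total dependency ratio = (18.92 + 16.65) / 64.43 × 100 = 35.57 / 64.43 × 100 = 55.2

Youth dependency ratio: 29.4
Old-age dependency ratio: 25.8
Total dependency ratio: 55.2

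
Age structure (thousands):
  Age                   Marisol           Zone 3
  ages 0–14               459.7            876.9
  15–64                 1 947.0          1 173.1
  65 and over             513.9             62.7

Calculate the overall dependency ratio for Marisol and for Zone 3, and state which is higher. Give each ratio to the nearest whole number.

Marisol: (459.7 + 513.9) / 1 947.0 × 100 = 973.6 / 1 947.0 × 100 = 50
Zone 3: (876.9 + 62.7) / 1 173.1 × 100 = 939.6 / 1 173.1 × 100 = 80

Marisol: 50
Zone 3: 80
Higher: Zone 3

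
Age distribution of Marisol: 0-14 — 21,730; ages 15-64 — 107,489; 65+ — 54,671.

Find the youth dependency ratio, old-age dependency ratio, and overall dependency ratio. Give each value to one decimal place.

Youth dependency ratio: 20.2
Old-age dependency ratio: 50.9
Total dependency ratio: 71.1

Youth dependency ratio = 21,730 / 107,489 × 100 = 20.2
Old-age dependency ratio = 54,671 / 107,489 × 100 = 50.9
Total dependency ratio = (21,730 + 54,671) / 107,489 × 100 = 76,401 / 107,489 × 100 = 71.1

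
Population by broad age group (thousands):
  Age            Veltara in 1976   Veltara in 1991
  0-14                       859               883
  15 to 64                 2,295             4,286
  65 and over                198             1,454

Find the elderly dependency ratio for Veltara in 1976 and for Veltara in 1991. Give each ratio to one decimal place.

Veltara in 1976: 8.6
Veltara in 1991: 33.9

Veltara in 1976: 198 / 2,295 × 100 = 8.6
Veltara in 1991: 1,454 / 4,286 × 100 = 33.9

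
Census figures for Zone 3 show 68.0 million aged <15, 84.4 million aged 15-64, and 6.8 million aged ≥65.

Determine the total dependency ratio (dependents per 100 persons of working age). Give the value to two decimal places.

Total dependency ratio: 88.63

Total dependency ratio = (68.0 + 6.8) / 84.4 × 100 = 74.8 / 84.4 × 100 = 88.63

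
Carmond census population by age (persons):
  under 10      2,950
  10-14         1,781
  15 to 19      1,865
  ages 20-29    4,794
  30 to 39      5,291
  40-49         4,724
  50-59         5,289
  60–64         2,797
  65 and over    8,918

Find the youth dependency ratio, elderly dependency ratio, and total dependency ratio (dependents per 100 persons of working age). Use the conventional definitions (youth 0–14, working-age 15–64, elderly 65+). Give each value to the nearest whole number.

Youth dependency ratio: 19
Old-age dependency ratio: 36
Total dependency ratio: 55

0–14: 2,950 + 1,781 = 4,731
15–64: 1,865 + 4,794 + 5,291 + 4,724 + 5,289 + 2,797 = 24,760
65+: 8,918
Youth dependency ratio = 4,731 / 24,760 × 100 = 19
Old-age dependency ratio = 8,918 / 24,760 × 100 = 36
Total dependency ratio = (4,731 + 8,918) / 24,760 × 100 = 13,649 / 24,760 × 100 = 55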